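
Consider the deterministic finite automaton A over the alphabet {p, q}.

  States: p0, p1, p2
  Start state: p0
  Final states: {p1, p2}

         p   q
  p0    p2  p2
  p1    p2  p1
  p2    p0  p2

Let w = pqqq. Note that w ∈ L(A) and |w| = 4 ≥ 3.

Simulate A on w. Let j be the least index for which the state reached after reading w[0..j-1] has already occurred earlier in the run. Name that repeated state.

p2

State sequence: p0 -p-> p2 -q-> p2 -q-> p2 -q-> p2
First repeat at step 2: p2 was already visited.

The earliest repeat is at step j = 2: A is in p2, which it already visited at step i = 1.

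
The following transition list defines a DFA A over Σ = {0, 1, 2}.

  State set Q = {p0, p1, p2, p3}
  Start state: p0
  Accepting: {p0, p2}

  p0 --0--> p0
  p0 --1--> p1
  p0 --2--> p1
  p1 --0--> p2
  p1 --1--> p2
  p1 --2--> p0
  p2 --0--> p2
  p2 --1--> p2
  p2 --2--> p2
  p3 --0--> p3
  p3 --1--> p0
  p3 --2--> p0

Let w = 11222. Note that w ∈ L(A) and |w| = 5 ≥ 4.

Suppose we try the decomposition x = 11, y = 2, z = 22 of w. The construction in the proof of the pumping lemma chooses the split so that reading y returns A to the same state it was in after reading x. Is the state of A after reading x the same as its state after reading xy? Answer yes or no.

State sequence: p0 -1-> p1 -1-> p2 -2-> p2

After x (step 2): p2. After xy (step 3): p2.
They match, so y = 2 drives A around a cycle from p2 back to itself; pumping y any number of times keeps A in p2 before reading z, and xyⁱz ∈ L(A) for every i ≥ 0.

yes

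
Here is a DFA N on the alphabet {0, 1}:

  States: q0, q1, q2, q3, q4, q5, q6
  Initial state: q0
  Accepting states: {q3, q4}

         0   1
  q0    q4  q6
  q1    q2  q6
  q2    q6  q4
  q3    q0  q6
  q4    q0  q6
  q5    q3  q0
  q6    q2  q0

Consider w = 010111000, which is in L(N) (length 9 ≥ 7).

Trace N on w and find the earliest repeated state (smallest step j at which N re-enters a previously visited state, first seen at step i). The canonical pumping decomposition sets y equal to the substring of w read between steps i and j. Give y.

Run of N on w = 0 1 0 1 1 1 0 0 0:
  step 0: q0  (start)
  step 1: q4  (read 0: q0→q4)
  step 2: q6  (read 1: q4→q6)
  step 3: q2  (read 0: q6→q2)
  step 4: q4  (read 1: q2→q4)   ← first repeat (q4 seen earlier)
  step 5: q6  (read 1: q4→q6)
  step 6: q0  (read 1: q6→q0)
  step 7: q4  (read 0: q0→q4)
  step 8: q0  (read 0: q4→q0)
  step 9: q4  (read 0: q0→q4)

So i = 1, j = 4, giving x = w[0:1] = 0, y = w[1:4] = 101, z = w[4:9] = 11000.
Check: |xy| = 4 ≤ 7 and |y| = 3 ≥ 1. Reading y takes N from q4 back to q4, so every xyⁱz is accepted.

101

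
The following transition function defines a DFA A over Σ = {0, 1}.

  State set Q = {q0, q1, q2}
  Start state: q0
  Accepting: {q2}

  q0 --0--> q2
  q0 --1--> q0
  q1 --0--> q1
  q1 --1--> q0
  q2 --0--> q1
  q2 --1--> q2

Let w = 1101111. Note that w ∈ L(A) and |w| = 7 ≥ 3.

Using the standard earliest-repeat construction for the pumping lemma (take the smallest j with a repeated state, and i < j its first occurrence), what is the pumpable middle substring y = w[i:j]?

1

Run of A on w = 1 1 0 1 1 1 1:
  step 0: q0  (start)
  step 1: q0  (read 1: q0→q0)   ← first repeat (q0 seen earlier)
  step 2: q0  (read 1: q0→q0)
  step 3: q2  (read 0: q0→q2)
  step 4: q2  (read 1: q2→q2)
  step 5: q2  (read 1: q2→q2)
  step 6: q2  (read 1: q2→q2)
  step 7: q2  (read 1: q2→q2)

So i = 0, j = 1, giving x = w[0:0] = ε, y = w[0:1] = 1, z = w[1:7] = 101111.
Check: |xy| = 1 ≤ 3 and |y| = 1 ≥ 1. Reading y takes A from q0 back to q0, so every xyⁱz is accepted.
Pumping length from the standard proof: p = 3 (the number of states). The repeated state found above gives |xy| = j ≤ 3 and |y| = j − i ≥ 1.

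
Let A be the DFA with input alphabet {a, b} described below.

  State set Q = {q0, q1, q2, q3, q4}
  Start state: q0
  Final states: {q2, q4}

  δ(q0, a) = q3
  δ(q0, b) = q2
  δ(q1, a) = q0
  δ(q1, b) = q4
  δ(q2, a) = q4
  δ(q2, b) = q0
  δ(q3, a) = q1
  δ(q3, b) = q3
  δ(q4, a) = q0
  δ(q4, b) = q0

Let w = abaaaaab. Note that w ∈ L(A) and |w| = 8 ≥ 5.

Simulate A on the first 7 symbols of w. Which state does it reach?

q0

State sequence: q0 -a-> q3 -b-> q3 -a-> q1 -a-> q0 -a-> q3 -a-> q1 -a-> q0

After reading 7 characters, A is in state q0.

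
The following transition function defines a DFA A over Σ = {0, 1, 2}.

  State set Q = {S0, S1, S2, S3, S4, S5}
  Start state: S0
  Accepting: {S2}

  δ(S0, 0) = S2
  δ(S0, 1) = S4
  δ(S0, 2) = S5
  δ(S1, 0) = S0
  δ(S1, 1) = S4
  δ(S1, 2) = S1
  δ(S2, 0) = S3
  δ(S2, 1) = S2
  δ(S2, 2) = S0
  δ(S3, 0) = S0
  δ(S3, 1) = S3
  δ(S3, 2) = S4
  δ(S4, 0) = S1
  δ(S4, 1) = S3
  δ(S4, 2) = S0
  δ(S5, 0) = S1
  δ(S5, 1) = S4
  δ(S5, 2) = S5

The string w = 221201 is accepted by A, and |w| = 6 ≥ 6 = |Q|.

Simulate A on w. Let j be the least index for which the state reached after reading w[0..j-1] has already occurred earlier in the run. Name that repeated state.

S5

Run of A on w = 2 2 1 2 0 1:
  step 0: S0  (start)
  step 1: S5  (read 2: S0→S5)
  step 2: S5  (read 2: S5→S5)   ← first repeat (S5 seen earlier)
  step 3: S4  (read 1: S5→S4)
  step 4: S0  (read 2: S4→S0)
  step 5: S2  (read 0: S0→S2)
  step 6: S2  (read 1: S2→S2)

The earliest repeat is at step j = 2: A is in S5, which it already visited at step i = 1.
With |Q| = 6, pigeonhole forces a state repeat no later than step 6; the substring read between the first and second visits to that state can be pumped.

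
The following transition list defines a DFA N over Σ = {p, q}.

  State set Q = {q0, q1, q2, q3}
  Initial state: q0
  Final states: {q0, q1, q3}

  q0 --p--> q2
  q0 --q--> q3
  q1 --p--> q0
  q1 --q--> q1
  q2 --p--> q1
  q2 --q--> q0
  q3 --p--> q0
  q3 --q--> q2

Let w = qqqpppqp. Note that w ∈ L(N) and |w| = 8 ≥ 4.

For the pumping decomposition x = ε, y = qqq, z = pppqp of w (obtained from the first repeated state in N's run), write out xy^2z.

xy^2z = ε·qqq·qqq·pppqp = qqqqqqpppqp.
Reading y = qqq takes N from q0 back to q0, so after x·y·y the machine is still in q0, and z then leads to the accepting state q0. Hence qqqqqqpppqp ∈ L(N).

qqqqqqpppqp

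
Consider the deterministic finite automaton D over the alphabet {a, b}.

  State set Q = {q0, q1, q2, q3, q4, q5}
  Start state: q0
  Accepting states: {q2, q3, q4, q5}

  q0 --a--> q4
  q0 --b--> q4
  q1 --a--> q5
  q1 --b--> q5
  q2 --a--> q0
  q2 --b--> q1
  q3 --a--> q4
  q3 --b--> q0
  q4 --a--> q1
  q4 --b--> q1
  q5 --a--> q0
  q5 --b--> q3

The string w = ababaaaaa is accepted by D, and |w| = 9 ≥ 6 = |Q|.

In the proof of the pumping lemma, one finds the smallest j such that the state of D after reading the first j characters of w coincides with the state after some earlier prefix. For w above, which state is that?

q4

Run of D on w = a b a b a a a a a:
  step 0: q0  (start)
  step 1: q4  (read a: q0→q4)
  step 2: q1  (read b: q4→q1)
  step 3: q5  (read a: q1→q5)
  step 4: q3  (read b: q5→q3)
  step 5: q4  (read a: q3→q4)   ← first repeat (q4 seen earlier)
  step 6: q1  (read a: q4→q1)
  step 7: q5  (read a: q1→q5)
  step 8: q0  (read a: q5→q0)
  step 9: q4  (read a: q0→q4)

The earliest repeat is at step j = 5: D is in q4, which it already visited at step i = 1.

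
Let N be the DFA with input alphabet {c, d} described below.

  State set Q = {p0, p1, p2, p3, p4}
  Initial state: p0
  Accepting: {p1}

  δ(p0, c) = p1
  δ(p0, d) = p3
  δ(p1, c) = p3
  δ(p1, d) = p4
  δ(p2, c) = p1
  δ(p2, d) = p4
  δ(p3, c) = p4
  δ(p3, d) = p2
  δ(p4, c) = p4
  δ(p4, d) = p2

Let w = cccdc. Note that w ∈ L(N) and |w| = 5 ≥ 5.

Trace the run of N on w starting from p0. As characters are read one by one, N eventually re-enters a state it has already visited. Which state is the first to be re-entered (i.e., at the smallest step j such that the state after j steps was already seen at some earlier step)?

State sequence: p0 -c-> p1 -c-> p3 -c-> p4 -d-> p2 -c-> p1
First repeat at step 5: p1 was already visited.

The earliest repeat is at step j = 5: N is in p1, which it already visited at step i = 1.

p1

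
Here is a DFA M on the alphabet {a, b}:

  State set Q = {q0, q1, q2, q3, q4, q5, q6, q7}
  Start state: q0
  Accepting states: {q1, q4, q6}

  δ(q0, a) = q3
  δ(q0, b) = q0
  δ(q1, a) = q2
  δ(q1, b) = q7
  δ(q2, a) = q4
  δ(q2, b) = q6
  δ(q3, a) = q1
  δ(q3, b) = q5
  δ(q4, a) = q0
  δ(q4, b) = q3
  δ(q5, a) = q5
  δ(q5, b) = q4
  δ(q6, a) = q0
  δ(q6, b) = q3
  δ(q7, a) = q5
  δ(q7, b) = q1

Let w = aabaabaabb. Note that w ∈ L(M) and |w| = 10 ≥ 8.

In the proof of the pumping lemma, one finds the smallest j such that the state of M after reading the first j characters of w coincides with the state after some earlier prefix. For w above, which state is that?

q5

Run of M on w = a a b a a b a a b b:
  step 0: q0  (start)
  step 1: q3  (read a: q0→q3)
  step 2: q1  (read a: q3→q1)
  step 3: q7  (read b: q1→q7)
  step 4: q5  (read a: q7→q5)
  step 5: q5  (read a: q5→q5)   ← first repeat (q5 seen earlier)
  step 6: q4  (read b: q5→q4)
  step 7: q0  (read a: q4→q0)
  step 8: q3  (read a: q0→q3)
  step 9: q5  (read b: q3→q5)
  step 10: q4  (read b: q5→q4)

The earliest repeat is at step j = 5: M is in q5, which it already visited at step i = 4.
Pumping length from the standard proof: p = 8 (the number of states). The repeated state found above gives |xy| = j ≤ 8 and |y| = j − i ≥ 1.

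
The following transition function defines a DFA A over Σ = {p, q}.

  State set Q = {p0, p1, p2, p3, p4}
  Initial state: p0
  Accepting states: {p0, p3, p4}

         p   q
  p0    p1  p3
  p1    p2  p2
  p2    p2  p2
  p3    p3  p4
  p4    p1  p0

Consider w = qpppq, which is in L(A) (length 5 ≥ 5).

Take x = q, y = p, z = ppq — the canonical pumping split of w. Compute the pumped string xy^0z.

xy⁰z = xz = q·ppq = qppq.
Reading y = p takes A from p3 back to p3, so after x the machine is still in p3, and z then leads to the accepting state p4. Hence qppq ∈ L(A).

qppq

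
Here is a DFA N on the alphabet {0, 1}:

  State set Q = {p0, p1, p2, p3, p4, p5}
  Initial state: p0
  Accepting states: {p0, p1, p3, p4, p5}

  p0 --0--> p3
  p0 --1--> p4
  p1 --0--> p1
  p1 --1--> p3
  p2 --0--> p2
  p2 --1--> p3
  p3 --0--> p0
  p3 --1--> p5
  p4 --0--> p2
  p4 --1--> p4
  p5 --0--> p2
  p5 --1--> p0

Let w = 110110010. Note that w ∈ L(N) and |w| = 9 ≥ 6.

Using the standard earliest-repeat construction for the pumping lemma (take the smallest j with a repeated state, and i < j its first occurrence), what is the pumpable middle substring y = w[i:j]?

Run of N on w = 1 1 0 1 1 0 0 1 0:
  step 0: p0  (start)
  step 1: p4  (read 1: p0→p4)
  step 2: p4  (read 1: p4→p4)   ← first repeat (p4 seen earlier)
  step 3: p2  (read 0: p4→p2)
  step 4: p3  (read 1: p2→p3)
  step 5: p5  (read 1: p3→p5)
  step 6: p2  (read 0: p5→p2)
  step 7: p2  (read 0: p2→p2)
  step 8: p3  (read 1: p2→p3)
  step 9: p0  (read 0: p3→p0)

So i = 1, j = 2, giving x = w[0:1] = 1, y = w[1:2] = 1, z = w[2:9] = 0110010.
Check: |xy| = 2 ≤ 6 and |y| = 1 ≥ 1. Reading y takes N from p4 back to p4, so every xyⁱz is accepted.
Pumping length from the standard proof: p = 6 (the number of states). The repeated state found above gives |xy| = j ≤ 6 and |y| = j − i ≥ 1.

1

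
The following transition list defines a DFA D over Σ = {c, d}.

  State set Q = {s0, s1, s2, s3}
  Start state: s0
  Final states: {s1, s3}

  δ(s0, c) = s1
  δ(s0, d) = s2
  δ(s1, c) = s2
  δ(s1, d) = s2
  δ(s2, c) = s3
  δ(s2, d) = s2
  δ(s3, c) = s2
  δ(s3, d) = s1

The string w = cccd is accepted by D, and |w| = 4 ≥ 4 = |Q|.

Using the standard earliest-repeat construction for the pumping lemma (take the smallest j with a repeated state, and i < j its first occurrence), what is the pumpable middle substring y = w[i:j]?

ccd

Run of D on w = c c c d:
  step 0: s0  (start)
  step 1: s1  (read c: s0→s1)
  step 2: s2  (read c: s1→s2)
  step 3: s3  (read c: s2→s3)
  step 4: s1  (read d: s3→s1)   ← first repeat (s1 seen earlier)

So i = 1, j = 4, giving x = w[0:1] = c, y = w[1:4] = ccd, z = w[4:4] = ε.
Check: |xy| = 4 ≤ 4 and |y| = 3 ≥ 1. Reading y takes D from s1 back to s1, so every xyⁱz is accepted.
Pumping length from the standard proof: p = 4 (the number of states). The repeated state found above gives |xy| = j ≤ 4 and |y| = j − i ≥ 1.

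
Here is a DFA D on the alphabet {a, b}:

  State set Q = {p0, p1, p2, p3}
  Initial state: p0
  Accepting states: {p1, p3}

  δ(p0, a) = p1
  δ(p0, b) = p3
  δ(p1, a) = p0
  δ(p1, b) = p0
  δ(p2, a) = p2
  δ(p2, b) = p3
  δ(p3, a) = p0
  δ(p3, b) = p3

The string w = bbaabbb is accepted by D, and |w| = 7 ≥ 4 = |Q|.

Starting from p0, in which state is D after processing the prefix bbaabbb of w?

State sequence: p0 -b-> p3 -b-> p3 -a-> p0 -a-> p1 -b-> p0 -b-> p3 -b-> p3

After reading 7 characters, D is in state p3.

p3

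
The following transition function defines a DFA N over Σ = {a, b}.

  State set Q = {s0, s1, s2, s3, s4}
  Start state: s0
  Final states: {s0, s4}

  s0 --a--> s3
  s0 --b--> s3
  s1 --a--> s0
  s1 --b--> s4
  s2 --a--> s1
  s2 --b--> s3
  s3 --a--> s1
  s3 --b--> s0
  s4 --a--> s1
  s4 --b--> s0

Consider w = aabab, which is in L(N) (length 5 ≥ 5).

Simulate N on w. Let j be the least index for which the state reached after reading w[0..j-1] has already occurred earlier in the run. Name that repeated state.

State sequence: s0 -a-> s3 -a-> s1 -b-> s4 -a-> s1 -b-> s4
First repeat at step 4: s1 was already visited.

The earliest repeat is at step j = 4: N is in s1, which it already visited at step i = 2.
Since N has 5 states, any run of length ≥ 5 visits 5+1 states, so by pigeonhole some state repeats within the first 5 steps — that repeat gives the pumpable loop.

s1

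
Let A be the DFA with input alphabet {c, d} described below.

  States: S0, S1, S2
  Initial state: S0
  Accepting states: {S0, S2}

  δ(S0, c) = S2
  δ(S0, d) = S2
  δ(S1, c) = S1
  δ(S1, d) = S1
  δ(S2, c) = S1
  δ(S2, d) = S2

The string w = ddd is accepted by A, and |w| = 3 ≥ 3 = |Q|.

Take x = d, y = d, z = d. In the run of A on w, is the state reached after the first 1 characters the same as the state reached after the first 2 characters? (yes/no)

yes

State sequence: S0 -d-> S2 -d-> S2

After x (step 1): S2. After xy (step 2): S2.
They match, so y = d drives A around a cycle from S2 back to itself; pumping y any number of times keeps A in S2 before reading z, and xyⁱz ∈ L(A) for every i ≥ 0.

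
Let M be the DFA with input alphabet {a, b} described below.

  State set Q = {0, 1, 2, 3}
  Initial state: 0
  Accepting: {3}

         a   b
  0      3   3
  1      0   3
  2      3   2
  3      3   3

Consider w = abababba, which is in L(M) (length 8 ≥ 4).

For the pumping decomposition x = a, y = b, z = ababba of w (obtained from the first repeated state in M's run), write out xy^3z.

xy^3z = a·b·b·b·ababba = abbbababba.
Reading y = b takes M from 3 back to 3, so after x·y·y·y the machine is still in 3, and z then leads to the accepting state 3. Hence abbbababba ∈ L(M).

abbbababba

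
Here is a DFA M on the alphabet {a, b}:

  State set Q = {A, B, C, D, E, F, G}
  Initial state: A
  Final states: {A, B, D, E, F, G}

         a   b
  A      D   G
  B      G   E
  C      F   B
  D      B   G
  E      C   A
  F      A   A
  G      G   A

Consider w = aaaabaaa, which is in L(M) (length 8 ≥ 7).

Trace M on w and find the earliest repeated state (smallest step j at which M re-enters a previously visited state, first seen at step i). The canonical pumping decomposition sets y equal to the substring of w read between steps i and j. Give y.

a

Run of M on w = a a a a b a a a:
  step 0: A  (start)
  step 1: D  (read a: A→D)
  step 2: B  (read a: D→B)
  step 3: G  (read a: B→G)
  step 4: G  (read a: G→G)   ← first repeat (G seen earlier)
  step 5: A  (read b: G→A)
  step 6: D  (read a: A→D)
  step 7: B  (read a: D→B)
  step 8: G  (read a: B→G)

So i = 3, j = 4, giving x = w[0:3] = aaa, y = w[3:4] = a, z = w[4:8] = baaa.
Check: |xy| = 4 ≤ 7 and |y| = 1 ≥ 1. Reading y takes M from G back to G, so every xyⁱz is accepted.
The DFA has 7 states, so the proof of the pumping lemma guarantees a repeated state among the first 7+1 visited; the segment between the two visits is the pumpable y.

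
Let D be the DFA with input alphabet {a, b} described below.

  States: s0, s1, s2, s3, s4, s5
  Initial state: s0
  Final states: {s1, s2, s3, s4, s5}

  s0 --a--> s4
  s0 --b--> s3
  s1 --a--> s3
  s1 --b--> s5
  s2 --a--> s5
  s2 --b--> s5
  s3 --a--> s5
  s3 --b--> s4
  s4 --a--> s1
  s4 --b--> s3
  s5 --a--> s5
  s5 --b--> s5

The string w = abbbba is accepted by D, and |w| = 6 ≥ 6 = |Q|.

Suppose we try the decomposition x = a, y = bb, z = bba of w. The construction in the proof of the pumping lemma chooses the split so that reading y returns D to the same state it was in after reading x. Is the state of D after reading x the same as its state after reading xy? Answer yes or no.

yes

Run of D on the first 3 characters of w = a b b:
  step 0: s0  (start)
  step 1: s4  (read a: s0→s4)
  step 2: s3  (read b: s4→s3)
  step 3: s4  (read b: s3→s4)

After x (step 1): s4. After xy (step 3): s4.
They match, so y = bb drives D around a cycle from s4 back to itself; pumping y any number of times keeps D in s4 before reading z, and xyⁱz ∈ L(D) for every i ≥ 0.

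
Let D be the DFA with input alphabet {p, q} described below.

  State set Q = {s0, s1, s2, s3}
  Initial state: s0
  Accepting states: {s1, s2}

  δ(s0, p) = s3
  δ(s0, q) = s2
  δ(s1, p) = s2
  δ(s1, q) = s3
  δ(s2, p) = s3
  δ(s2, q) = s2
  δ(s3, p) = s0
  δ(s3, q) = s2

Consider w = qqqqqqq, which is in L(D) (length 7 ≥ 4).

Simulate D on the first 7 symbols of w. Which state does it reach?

Run of D on the first 7 characters of w = q q q q q q q:
  step 0: s0  (start)
  step 1: s2  (read q: s0→s2)
  step 2: s2  (read q: s2→s2)
  step 3: s2  (read q: s2→s2)
  step 4: s2  (read q: s2→s2)
  step 5: s2  (read q: s2→s2)
  step 6: s2  (read q: s2→s2)
  step 7: s2  (read q: s2→s2)

After reading 7 characters, D is in state s2.
(This kind of state-tracing is the core of the pumping-lemma construction: with 4 states, pigeonhole forces a repeat within the first 4 steps.)

s2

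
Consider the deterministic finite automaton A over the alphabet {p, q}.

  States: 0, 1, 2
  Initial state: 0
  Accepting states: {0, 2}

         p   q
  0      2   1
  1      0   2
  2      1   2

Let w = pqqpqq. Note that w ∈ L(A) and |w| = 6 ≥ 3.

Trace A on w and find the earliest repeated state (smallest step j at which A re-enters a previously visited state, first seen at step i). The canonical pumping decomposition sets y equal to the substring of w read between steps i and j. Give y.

q

State sequence: 0 -p-> 2 -q-> 2 -q-> 2 -p-> 1 -q-> 2 -q-> 2
First repeat at step 2: 2 was already visited.

So i = 1, j = 2, giving x = w[0:1] = p, y = w[1:2] = q, z = w[2:6] = qpqq.
Check: |xy| = 2 ≤ 3 and |y| = 1 ≥ 1. Reading y takes A from 2 back to 2, so every xyⁱz is accepted.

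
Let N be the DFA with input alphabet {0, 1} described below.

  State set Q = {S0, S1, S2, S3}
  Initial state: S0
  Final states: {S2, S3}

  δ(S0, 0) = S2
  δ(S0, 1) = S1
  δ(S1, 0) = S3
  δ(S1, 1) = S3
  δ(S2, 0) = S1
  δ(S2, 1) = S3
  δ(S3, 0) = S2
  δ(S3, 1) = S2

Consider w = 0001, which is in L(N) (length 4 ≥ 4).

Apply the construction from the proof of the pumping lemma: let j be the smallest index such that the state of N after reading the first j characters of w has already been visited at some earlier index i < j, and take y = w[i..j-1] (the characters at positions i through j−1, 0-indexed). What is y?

001

Run of N on w = 0 0 0 1:
  step 0: S0  (start)
  step 1: S2  (read 0: S0→S2)
  step 2: S1  (read 0: S2→S1)
  step 3: S3  (read 0: S1→S3)
  step 4: S2  (read 1: S3→S2)   ← first repeat (S2 seen earlier)

So i = 1, j = 4, giving x = w[0:1] = 0, y = w[1:4] = 001, z = w[4:4] = ε.
Check: |xy| = 4 ≤ 4 and |y| = 3 ≥ 1. Reading y takes N from S2 back to S2, so every xyⁱz is accepted.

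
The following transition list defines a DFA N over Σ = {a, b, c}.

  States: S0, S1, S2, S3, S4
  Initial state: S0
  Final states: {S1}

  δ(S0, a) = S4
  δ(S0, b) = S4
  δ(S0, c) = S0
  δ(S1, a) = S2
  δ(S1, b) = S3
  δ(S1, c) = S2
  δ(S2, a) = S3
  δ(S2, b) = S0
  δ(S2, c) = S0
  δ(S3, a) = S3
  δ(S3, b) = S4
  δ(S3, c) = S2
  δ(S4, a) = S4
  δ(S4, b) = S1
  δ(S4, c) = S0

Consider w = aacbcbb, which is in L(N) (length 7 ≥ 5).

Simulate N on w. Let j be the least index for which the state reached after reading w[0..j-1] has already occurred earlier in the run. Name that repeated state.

State sequence: S0 -a-> S4 -a-> S4 -c-> S0 -b-> S4 -c-> S0 -b-> S4 -b-> S1
First repeat at step 2: S4 was already visited.

The earliest repeat is at step j = 2: N is in S4, which it already visited at step i = 1.
Since N has 5 states, any run of length ≥ 5 visits 5+1 states, so by pigeonhole some state repeats within the first 5 steps — that repeat gives the pumpable loop.

S4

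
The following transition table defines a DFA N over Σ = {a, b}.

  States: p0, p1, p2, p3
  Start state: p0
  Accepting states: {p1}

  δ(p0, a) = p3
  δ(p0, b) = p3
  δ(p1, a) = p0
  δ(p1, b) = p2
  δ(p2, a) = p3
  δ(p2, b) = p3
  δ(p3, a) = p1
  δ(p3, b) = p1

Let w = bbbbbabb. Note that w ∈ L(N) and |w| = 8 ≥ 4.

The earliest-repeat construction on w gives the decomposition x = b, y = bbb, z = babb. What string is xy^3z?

xy^3z = b·bbb·bbb·bbb·babb = bbbbbbbbbbbabb.
Reading y = bbb takes N from p3 back to p3, so after x·y·y·y the machine is still in p3, and z then leads to the accepting state p1. Hence bbbbbbbbbbbabb ∈ L(N).

bbbbbbbbbbbabb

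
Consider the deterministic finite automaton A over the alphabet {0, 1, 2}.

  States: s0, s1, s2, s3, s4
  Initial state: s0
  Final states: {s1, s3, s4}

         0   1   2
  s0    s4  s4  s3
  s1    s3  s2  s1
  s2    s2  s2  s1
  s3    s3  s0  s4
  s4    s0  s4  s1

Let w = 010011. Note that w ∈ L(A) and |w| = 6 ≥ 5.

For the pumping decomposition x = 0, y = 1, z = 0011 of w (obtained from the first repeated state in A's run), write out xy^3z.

xy^3z = 0·1·1·1·0011 = 01110011.
Reading y = 1 takes A from s4 back to s4, so after x·y·y·y the machine is still in s4, and z then leads to the accepting state s4. Hence 01110011 ∈ L(A).

01110011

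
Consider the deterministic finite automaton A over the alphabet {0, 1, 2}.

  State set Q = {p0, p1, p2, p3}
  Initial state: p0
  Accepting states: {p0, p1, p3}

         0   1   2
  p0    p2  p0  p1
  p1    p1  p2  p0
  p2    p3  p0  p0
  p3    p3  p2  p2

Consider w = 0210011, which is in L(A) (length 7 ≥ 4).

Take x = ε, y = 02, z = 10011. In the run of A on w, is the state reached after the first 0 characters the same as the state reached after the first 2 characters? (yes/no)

yes

Run of A on the first 2 characters of w = 0 2:
  step 0: p0  (start)
  step 1: p2  (read 0: p0→p2)
  step 2: p0  (read 2: p2→p0)

After x (step 0): p0. After xy (step 2): p0.
They match, so y = 02 drives A around a cycle from p0 back to itself; pumping y any number of times keeps A in p0 before reading z, and xyⁱz ∈ L(A) for every i ≥ 0.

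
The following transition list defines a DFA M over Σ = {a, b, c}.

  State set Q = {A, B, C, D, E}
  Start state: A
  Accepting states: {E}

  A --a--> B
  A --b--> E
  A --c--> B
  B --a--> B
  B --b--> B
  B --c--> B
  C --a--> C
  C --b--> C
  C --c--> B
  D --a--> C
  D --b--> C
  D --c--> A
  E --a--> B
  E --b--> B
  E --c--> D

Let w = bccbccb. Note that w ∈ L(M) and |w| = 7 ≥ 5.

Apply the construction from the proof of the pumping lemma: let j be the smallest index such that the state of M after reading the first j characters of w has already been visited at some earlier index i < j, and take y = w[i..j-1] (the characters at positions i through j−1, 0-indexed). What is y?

Run of M on w = b c c b c c b:
  step 0: A  (start)
  step 1: E  (read b: A→E)
  step 2: D  (read c: E→D)
  step 3: A  (read c: D→A)   ← first repeat (A seen earlier)
  step 4: E  (read b: A→E)
  step 5: D  (read c: E→D)
  step 6: A  (read c: D→A)
  step 7: E  (read b: A→E)

So i = 0, j = 3, giving x = w[0:0] = ε, y = w[0:3] = bcc, z = w[3:7] = bccb.
Check: |xy| = 3 ≤ 5 and |y| = 3 ≥ 1. Reading y takes M from A back to A, so every xyⁱz is accepted.

bcc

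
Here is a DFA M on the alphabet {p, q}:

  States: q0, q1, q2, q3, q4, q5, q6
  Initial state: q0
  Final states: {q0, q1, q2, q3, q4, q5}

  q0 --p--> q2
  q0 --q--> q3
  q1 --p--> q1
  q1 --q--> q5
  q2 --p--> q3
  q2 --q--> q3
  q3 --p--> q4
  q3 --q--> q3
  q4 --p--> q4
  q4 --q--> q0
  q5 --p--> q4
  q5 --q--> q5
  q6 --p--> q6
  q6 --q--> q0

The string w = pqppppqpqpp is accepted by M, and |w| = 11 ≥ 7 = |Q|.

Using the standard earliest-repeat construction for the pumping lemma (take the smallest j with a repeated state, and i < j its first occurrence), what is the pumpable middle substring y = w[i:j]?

Run of M on w = p q p p p p q p q p p:
  step 0: q0  (start)
  step 1: q2  (read p: q0→q2)
  step 2: q3  (read q: q2→q3)
  step 3: q4  (read p: q3→q4)
  step 4: q4  (read p: q4→q4)   ← first repeat (q4 seen earlier)
  step 5: q4  (read p: q4→q4)
  step 6: q4  (read p: q4→q4)
  step 7: q0  (read q: q4→q0)
  step 8: q2  (read p: q0→q2)
  step 9: q3  (read q: q2→q3)
  step 10: q4  (read p: q3→q4)
  step 11: q4  (read p: q4→q4)

So i = 3, j = 4, giving x = w[0:3] = pqp, y = w[3:4] = p, z = w[4:11] = ppqpqpp.
Check: |xy| = 4 ≤ 7 and |y| = 1 ≥ 1. Reading y takes M from q4 back to q4, so every xyⁱz is accepted.

p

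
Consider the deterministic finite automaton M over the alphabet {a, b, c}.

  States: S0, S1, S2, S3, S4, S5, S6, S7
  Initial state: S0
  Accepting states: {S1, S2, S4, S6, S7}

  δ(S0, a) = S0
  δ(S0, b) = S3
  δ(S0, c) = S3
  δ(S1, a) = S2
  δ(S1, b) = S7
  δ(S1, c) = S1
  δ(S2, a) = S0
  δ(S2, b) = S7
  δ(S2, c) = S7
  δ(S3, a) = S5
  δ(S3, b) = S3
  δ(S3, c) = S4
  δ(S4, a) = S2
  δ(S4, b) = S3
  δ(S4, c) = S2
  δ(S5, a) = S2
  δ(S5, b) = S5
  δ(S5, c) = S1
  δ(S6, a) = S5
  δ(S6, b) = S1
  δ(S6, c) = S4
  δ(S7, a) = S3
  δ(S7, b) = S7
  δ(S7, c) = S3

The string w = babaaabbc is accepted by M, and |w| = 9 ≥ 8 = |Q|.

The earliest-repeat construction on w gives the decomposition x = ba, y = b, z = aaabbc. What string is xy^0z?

xy⁰z = xz = ba·aaabbc = baaaabbc.
Reading y = b takes M from S5 back to S5, so after x the machine is still in S5, and z then leads to the accepting state S4. Hence baaaabbc ∈ L(M).

baaaabbc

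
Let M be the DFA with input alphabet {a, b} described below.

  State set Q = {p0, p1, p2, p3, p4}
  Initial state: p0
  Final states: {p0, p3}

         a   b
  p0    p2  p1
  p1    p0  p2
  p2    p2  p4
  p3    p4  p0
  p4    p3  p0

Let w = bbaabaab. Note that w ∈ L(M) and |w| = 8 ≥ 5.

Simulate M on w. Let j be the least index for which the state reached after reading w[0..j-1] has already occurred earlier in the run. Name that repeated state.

Run of M on w = b b a a b a a b:
  step 0: p0  (start)
  step 1: p1  (read b: p0→p1)
  step 2: p2  (read b: p1→p2)
  step 3: p2  (read a: p2→p2)   ← first repeat (p2 seen earlier)
  step 4: p2  (read a: p2→p2)
  step 5: p4  (read b: p2→p4)
  step 6: p3  (read a: p4→p3)
  step 7: p4  (read a: p3→p4)
  step 8: p0  (read b: p4→p0)

The earliest repeat is at step j = 3: M is in p2, which it already visited at step i = 2.

p2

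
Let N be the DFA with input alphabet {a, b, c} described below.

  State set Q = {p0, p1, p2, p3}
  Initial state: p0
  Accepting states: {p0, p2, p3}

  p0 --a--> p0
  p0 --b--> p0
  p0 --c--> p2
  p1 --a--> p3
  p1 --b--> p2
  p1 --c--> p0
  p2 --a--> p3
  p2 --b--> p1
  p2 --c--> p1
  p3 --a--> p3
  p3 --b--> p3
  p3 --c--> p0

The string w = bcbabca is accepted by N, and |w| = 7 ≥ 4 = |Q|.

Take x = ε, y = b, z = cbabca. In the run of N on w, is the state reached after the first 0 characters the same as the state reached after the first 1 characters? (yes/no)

yes

State sequence: p0 -b-> p0

After x (step 0): p0. After xy (step 1): p0.
They match, so y = b drives N around a cycle from p0 back to itself; pumping y any number of times keeps N in p0 before reading z, and xyⁱz ∈ L(N) for every i ≥ 0.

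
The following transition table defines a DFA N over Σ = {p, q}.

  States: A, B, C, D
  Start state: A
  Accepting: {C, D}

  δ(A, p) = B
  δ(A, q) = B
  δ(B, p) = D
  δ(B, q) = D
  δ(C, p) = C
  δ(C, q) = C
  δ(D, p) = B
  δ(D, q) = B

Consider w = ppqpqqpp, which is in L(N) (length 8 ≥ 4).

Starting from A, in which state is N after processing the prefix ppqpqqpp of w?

D

Run of N on the first 8 characters of w = p p q p q q p p:
  step 0: A  (start)
  step 1: B  (read p: A→B)
  step 2: D  (read p: B→D)
  step 3: B  (read q: D→B)
  step 4: D  (read p: B→D)
  step 5: B  (read q: D→B)
  step 6: D  (read q: B→D)
  step 7: B  (read p: D→B)
  step 8: D  (read p: B→D)

After reading 8 characters, N is in state D.
(This kind of state-tracing is the core of the pumping-lemma construction: with 4 states, pigeonhole forces a repeat within the first 4 steps.)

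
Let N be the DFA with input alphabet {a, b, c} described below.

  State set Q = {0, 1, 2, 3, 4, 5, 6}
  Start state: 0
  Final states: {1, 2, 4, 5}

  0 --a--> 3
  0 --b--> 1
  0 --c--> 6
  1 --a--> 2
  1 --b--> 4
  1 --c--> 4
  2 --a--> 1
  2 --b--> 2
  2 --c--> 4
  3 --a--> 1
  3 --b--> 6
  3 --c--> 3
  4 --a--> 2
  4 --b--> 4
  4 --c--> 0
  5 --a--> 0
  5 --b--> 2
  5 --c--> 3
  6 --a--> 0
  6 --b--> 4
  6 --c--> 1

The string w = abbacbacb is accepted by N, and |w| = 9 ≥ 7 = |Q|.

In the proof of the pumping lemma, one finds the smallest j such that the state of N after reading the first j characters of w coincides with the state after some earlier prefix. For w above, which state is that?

4

Run of N on w = a b b a c b a c b:
  step 0: 0  (start)
  step 1: 3  (read a: 0→3)
  step 2: 6  (read b: 3→6)
  step 3: 4  (read b: 6→4)
  step 4: 2  (read a: 4→2)
  step 5: 4  (read c: 2→4)   ← first repeat (4 seen earlier)
  step 6: 4  (read b: 4→4)
  step 7: 2  (read a: 4→2)
  step 8: 4  (read c: 2→4)
  step 9: 4  (read b: 4→4)

The earliest repeat is at step j = 5: N is in 4, which it already visited at step i = 3.
Since N has 7 states, any run of length ≥ 7 visits 7+1 states, so by pigeonhole some state repeats within the first 7 steps — that repeat gives the pumpable loop.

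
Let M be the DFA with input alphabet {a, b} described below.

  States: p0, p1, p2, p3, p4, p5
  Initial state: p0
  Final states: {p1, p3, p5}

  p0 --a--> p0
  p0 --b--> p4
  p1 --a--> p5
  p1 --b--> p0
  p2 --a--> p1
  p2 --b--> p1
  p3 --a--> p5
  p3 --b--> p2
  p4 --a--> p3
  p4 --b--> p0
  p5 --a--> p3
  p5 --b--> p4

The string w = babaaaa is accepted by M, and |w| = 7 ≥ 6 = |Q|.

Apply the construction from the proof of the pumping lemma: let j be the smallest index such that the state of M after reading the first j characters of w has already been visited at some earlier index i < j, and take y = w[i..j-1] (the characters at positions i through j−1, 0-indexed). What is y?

baaa

Run of M on w = b a b a a a a:
  step 0: p0  (start)
  step 1: p4  (read b: p0→p4)
  step 2: p3  (read a: p4→p3)
  step 3: p2  (read b: p3→p2)
  step 4: p1  (read a: p2→p1)
  step 5: p5  (read a: p1→p5)
  step 6: p3  (read a: p5→p3)   ← first repeat (p3 seen earlier)
  step 7: p5  (read a: p3→p5)

So i = 2, j = 6, giving x = w[0:2] = ba, y = w[2:6] = baaa, z = w[6:7] = a.
Check: |xy| = 6 ≤ 6 and |y| = 4 ≥ 1. Reading y takes M from p3 back to p3, so every xyⁱz is accepted.
With |Q| = 6, pigeonhole forces a state repeat no later than step 6; the substring read between the first and second visits to that state can be pumped.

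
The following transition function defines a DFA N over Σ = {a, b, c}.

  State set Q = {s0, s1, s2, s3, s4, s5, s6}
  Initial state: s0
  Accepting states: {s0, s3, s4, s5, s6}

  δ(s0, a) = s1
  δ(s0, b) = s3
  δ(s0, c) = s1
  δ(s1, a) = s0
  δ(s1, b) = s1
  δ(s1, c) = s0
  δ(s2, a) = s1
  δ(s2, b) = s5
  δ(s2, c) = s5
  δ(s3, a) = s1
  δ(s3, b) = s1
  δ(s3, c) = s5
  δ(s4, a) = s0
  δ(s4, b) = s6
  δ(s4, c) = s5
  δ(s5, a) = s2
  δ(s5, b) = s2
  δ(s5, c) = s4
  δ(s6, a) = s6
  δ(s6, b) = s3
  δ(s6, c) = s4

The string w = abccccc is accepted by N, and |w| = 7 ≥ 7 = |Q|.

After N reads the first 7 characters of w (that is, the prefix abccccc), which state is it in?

s0

Run of N on the first 7 characters of w = a b c c c c c:
  step 0: s0  (start)
  step 1: s1  (read a: s0→s1)
  step 2: s1  (read b: s1→s1)
  step 3: s0  (read c: s1→s0)
  step 4: s1  (read c: s0→s1)
  step 5: s0  (read c: s1→s0)
  step 6: s1  (read c: s0→s1)
  step 7: s0  (read c: s1→s0)

After reading 7 characters, N is in state s0.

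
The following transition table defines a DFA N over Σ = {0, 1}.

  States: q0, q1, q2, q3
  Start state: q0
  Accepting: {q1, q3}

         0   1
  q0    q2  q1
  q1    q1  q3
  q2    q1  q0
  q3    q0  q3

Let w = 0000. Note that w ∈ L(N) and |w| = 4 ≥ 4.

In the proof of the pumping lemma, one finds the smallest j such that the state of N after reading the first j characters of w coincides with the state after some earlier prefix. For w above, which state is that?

q1

Run of N on w = 0 0 0 0:
  step 0: q0  (start)
  step 1: q2  (read 0: q0→q2)
  step 2: q1  (read 0: q2→q1)
  step 3: q1  (read 0: q1→q1)   ← first repeat (q1 seen earlier)
  step 4: q1  (read 0: q1→q1)

The earliest repeat is at step j = 3: N is in q1, which it already visited at step i = 2.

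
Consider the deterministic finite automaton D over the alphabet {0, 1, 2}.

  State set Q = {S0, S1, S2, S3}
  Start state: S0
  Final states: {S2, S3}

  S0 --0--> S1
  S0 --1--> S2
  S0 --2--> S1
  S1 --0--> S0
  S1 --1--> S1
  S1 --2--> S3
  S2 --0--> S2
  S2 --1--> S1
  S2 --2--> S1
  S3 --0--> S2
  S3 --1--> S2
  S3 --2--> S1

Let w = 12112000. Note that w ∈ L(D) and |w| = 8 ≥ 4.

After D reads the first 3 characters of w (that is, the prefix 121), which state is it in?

S1

Run of D on the first 3 characters of w = 1 2 1:
  step 0: S0  (start)
  step 1: S2  (read 1: S0→S2)
  step 2: S1  (read 2: S2→S1)
  step 3: S1  (read 1: S1→S1)

After reading 3 characters, D is in state S1.
(This kind of state-tracing is the core of the pumping-lemma construction: with 4 states, pigeonhole forces a repeat within the first 4 steps.)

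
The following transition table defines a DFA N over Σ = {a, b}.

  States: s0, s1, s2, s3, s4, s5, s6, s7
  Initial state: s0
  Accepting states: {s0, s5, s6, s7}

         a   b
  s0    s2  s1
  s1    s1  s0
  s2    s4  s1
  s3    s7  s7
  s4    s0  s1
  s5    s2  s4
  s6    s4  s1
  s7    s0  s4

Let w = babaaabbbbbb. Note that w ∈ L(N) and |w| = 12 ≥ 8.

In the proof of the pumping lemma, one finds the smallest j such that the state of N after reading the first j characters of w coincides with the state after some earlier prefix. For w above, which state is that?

s1

State sequence: s0 -b-> s1 -a-> s1 -b-> s0 -a-> s2 -a-> s4 -a-> s0 -b-> s1 -b-> s0 -b-> s1 -b-> s0 -b-> s1 -b-> s0
First repeat at step 2: s1 was already visited.

The earliest repeat is at step j = 2: N is in s1, which it already visited at step i = 1.
With |Q| = 8, pigeonhole forces a state repeat no later than step 8; the substring read between the first and second visits to that state can be pumped.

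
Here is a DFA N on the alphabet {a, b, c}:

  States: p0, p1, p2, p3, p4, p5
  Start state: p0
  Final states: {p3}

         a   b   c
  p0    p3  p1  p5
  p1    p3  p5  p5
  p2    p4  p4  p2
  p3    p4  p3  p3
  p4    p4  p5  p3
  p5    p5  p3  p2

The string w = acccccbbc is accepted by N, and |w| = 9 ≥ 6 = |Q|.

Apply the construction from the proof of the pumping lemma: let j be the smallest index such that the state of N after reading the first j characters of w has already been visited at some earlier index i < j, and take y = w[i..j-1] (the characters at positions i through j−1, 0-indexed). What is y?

Run of N on w = a c c c c c b b c:
  step 0: p0  (start)
  step 1: p3  (read a: p0→p3)
  step 2: p3  (read c: p3→p3)   ← first repeat (p3 seen earlier)
  step 3: p3  (read c: p3→p3)
  step 4: p3  (read c: p3→p3)
  step 5: p3  (read c: p3→p3)
  step 6: p3  (read c: p3→p3)
  step 7: p3  (read b: p3→p3)
  step 8: p3  (read b: p3→p3)
  step 9: p3  (read c: p3→p3)

So i = 1, j = 2, giving x = w[0:1] = a, y = w[1:2] = c, z = w[2:9] = ccccbbc.
Check: |xy| = 2 ≤ 6 and |y| = 1 ≥ 1. Reading y takes N from p3 back to p3, so every xyⁱz is accepted.
Pumping length from the standard proof: p = 6 (the number of states). The repeated state found above gives |xy| = j ≤ 6 and |y| = j − i ≥ 1.

c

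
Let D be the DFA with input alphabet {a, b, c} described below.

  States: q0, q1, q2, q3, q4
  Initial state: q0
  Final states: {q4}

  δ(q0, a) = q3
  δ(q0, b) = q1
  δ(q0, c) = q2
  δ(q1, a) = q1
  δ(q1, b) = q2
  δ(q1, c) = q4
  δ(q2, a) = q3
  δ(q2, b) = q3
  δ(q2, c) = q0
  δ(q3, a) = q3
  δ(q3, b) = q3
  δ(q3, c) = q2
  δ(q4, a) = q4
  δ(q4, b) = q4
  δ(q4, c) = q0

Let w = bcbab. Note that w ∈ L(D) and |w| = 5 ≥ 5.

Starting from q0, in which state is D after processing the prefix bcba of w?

Run of D on the first 4 characters of w = b c b a:
  step 0: q0  (start)
  step 1: q1  (read b: q0→q1)
  step 2: q4  (read c: q1→q4)
  step 3: q4  (read b: q4→q4)
  step 4: q4  (read a: q4→q4)

After reading 4 characters, D is in state q4.
(This kind of state-tracing is the core of the pumping-lemma construction: with 5 states, pigeonhole forces a repeat within the first 5 steps.)

q4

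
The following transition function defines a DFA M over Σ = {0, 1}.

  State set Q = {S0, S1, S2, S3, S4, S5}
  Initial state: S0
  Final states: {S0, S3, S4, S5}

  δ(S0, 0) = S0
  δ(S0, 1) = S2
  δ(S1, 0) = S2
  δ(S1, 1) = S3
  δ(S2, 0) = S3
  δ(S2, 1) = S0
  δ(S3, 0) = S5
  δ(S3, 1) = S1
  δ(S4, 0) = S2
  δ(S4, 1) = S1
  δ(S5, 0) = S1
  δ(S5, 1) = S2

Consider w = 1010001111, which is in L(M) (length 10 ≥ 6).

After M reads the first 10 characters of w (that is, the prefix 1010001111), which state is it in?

State sequence: S0 -1-> S2 -0-> S3 -1-> S1 -0-> S2 -0-> S3 -0-> S5 -1-> S2 -1-> S0 -1-> S2 -1-> S0

After reading 10 characters, M is in state S0.
(This kind of state-tracing is the core of the pumping-lemma construction: with 6 states, pigeonhole forces a repeat within the first 6 steps.)

S0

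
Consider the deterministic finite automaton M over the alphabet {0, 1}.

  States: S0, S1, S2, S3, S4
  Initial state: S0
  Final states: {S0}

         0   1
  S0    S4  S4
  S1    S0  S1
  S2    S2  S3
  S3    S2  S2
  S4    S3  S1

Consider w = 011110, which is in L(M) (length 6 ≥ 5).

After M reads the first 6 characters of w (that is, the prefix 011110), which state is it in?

S0

State sequence: S0 -0-> S4 -1-> S1 -1-> S1 -1-> S1 -1-> S1 -0-> S0

After reading 6 characters, M is in state S0.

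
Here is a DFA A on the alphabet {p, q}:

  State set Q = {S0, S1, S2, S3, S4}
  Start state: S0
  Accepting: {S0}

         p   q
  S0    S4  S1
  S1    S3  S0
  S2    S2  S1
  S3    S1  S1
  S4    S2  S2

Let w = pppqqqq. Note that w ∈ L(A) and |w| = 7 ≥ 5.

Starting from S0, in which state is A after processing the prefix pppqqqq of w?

S0

Run of A on the first 7 characters of w = p p p q q q q:
  step 0: S0  (start)
  step 1: S4  (read p: S0→S4)
  step 2: S2  (read p: S4→S2)
  step 3: S2  (read p: S2→S2)
  step 4: S1  (read q: S2→S1)
  step 5: S0  (read q: S1→S0)
  step 6: S1  (read q: S0→S1)
  step 7: S0  (read q: S1→S0)

After reading 7 characters, A is in state S0.
(This kind of state-tracing is the core of the pumping-lemma construction: with 5 states, pigeonhole forces a repeat within the first 5 steps.)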